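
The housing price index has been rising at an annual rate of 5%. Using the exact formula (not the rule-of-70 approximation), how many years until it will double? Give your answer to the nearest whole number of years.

t = ln(2) / ln(1 + 0.05) = 0.6931 / 0.048790 ≈ 14.21.
≈ 14 years.

14 years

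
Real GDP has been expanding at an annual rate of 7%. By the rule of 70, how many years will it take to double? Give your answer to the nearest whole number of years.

At 7%, doubling takes about 70/7 = 10.00 years.

about 10 years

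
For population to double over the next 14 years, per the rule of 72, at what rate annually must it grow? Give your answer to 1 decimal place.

72 / 14 ≈ 5.14, so about 5.1% annually.

≈ 5.1% annually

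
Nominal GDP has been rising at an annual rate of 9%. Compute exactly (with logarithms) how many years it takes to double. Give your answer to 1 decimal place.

8.0 years

t = ln(2) / ln(1 + 0.09) = 0.6931 / 0.086178 ≈ 8.04.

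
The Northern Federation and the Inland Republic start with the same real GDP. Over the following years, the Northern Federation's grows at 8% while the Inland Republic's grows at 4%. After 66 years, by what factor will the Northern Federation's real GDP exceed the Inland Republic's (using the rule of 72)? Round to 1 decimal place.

Rate gap = 8% − 4% = 4 points.
The ratio doubles every 72/4 ≈ 18.00 years.
66/18.00 ≈ 3.67 doublings → ratio ≈ 2^3.67 ≈ 12.7.

approximately 12.7 times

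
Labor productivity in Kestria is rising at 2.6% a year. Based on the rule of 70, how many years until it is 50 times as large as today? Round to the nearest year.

One doubling takes 70/2.6 = 26.92 years.
Reaching 50× takes log₂(50) ≈ 5.64 doublings.
5.64 × 26.92 ≈ 152 years.

approximately 152 years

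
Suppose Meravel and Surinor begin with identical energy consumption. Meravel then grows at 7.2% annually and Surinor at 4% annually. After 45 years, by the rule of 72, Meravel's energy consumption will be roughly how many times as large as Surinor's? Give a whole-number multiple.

Rate gap = 7.2% − 4% = 3.2 points.
The ratio doubles every 72/3.2 ≈ 22.50 years.
45/22.50 ≈ 2.00 doublings → ratio ≈ 2^2.00 ≈ 4.

around 4 times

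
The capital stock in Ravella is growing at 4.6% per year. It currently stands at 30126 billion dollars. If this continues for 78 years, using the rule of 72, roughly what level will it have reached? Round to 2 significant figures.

Doubling time ≈ 72/4.6 = 15.65 years.
78 years is 78/15.65 ≈ 4.98 doublings, a factor of 2^4.98 ≈ 31.56.
30126 × 31.56 ≈ 950000 billion dollars.

950000 billion dollars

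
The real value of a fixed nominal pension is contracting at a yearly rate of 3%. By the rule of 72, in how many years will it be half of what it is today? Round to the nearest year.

roughly 24 years

The rule works in reverse for decay: 72/3 ≈ 24.00 years to halve.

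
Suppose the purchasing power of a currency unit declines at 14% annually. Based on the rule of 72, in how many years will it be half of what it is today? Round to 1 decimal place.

approximately 5.1 years

Falling at 14%, it halves about every 72/14 = 5.14 years.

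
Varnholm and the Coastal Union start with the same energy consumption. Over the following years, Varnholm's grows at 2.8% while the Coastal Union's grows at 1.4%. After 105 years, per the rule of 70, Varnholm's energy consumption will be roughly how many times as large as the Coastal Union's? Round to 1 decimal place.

Varnholm pulls ahead at 1.4 pp per year, so the ratio doubles every 70/1.4 ≈ 50.00 years.
In 105 years that's 2.10 doublings: 2^2.10 ≈ 4.3.

about 4.3 times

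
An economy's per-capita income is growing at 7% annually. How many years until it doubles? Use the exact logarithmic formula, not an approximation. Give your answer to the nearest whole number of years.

10 years

t = ln(2) / ln(1 + 0.07) = 0.6931 / 0.067659 ≈ 10.24.
≈ 10 years.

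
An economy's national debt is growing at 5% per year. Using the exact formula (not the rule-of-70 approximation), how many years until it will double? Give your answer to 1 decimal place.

14.2 years

t = ln(2) / ln(1 + 0.05) = 0.6931 / 0.048790 ≈ 14.21.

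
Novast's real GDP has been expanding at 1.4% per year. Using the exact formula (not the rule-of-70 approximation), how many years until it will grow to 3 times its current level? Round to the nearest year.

79 years

t = ln(3) / ln(1 + 0.014) = 1.0986 / 0.013903 ≈ 79.02.
≈ 79 years.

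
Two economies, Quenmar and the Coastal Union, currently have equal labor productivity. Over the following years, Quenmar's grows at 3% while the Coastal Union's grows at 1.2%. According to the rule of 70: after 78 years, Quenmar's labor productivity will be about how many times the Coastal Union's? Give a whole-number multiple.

Quenmar pulls ahead at 1.8 pp per year, so the ratio doubles every 70/1.8 ≈ 38.89 years.
In 78 years that's 2.01 doublings: 2^2.01 ≈ 4.

about 4 times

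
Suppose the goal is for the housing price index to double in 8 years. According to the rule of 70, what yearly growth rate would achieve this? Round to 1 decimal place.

70 / 8 ≈ 8.75, so about 8.8% per year.

≈ 8.8%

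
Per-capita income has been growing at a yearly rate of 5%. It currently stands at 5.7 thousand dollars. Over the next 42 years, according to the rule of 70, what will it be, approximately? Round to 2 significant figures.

about 46 thousand dollars

Doubling time ≈ 70/5 = 14.00 years.
42 years is 42/14.00 ≈ 3.00 doublings, a factor of 2^3.00 ≈ 8.00.
5.7 × 8.00 ≈ 46 thousand dollars.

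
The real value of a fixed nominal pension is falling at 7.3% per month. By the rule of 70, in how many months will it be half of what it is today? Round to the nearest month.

Halving time ≈ 70 / 7.3 = 9.59 → 10 months.

≈ 10 months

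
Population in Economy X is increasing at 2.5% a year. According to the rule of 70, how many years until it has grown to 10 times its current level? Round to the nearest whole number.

Doubling time ≈ 70/2.5 = 28.00 years.
10× is log₂ 10 ≈ 3.32 doublings, so ≈ 3.32 × 28.00 = 93 years.

approximately 93 years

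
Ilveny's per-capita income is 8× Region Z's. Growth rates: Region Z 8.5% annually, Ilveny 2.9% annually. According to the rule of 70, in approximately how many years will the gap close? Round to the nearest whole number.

What matters is the difference: 5.6 pp.
Rule of 70 on the gap: the ratio halves every 70/5.6 ≈ 12.50 years.
An 8× gap closes after 3 halvings: 3 × 12.50 ≈ 38 years.

38 years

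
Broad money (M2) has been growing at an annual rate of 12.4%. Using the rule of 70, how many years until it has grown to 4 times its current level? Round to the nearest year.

One doubling takes 70/12.4 = 5.65 years.
4 = 2^2, so 2 doublings → 11 years.

around 11 years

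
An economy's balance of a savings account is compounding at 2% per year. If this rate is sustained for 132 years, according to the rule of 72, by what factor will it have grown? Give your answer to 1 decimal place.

Doubles every ≈ 36.00 years (72/2).
132 years is 3.67 doublings; 2^3.67 ≈ 12.7×.

approximately 12.7 times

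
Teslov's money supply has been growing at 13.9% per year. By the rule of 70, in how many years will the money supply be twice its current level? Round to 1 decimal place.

Doubling time ≈ 70 / 13.9 = 5.04 years.

approximately 5.0 years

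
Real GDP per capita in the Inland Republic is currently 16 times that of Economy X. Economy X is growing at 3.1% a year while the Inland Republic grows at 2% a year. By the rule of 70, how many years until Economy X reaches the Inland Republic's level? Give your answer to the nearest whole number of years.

approximately 255 years

The growth-rate gap is 3.1% − 2% = 1.1 percentage points.
So the ratio between them halves every 70/1.1 ≈ 63.64 years.
A 16 times gap closes after 4 halvings: 4 × 63.64 ≈ 255 years.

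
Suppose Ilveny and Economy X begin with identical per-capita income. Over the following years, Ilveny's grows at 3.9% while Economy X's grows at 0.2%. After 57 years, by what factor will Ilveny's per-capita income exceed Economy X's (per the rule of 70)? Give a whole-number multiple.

8 times

Ilveny pulls ahead at 3.7 pp per year, so the ratio doubles every 70/3.7 ≈ 18.92 years.
In 57 years that's 3.01 doublings: 2^3.01 ≈ 8.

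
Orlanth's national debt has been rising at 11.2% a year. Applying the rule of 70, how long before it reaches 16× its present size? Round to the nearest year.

≈ 25 years

Doubling time ≈ 70/11.2 = 6.25 years.
16× is 4 doublings, so 4 × 6.25 ≈ 25 years.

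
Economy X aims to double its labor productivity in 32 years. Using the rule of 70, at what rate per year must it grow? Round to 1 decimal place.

70 / 32 ≈ 2.19, so about 2.2% per year.

approximately 2.2%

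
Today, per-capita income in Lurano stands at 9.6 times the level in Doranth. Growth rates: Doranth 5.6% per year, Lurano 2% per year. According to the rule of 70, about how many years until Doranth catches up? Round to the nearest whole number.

Doranth gains on Lurano at 5.6% − 2% = 3.6 points a year.
At that relative rate the gap halves every 70/3.6 ≈ 19.44 years.
A 9.6 times gap takes log₂(9.6) ≈ 3.26 halvings to close: 3.26 × 19.44 ≈ 63 years.

around 63 years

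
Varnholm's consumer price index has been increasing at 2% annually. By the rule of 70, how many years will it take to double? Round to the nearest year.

around 35 years

At 2%, doubling takes about 70/2 = 35.00 years.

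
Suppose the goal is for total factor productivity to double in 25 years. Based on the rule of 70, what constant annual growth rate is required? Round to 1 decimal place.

2.8% a year

70 / 25 ≈ 2.80, so about 2.8% a year.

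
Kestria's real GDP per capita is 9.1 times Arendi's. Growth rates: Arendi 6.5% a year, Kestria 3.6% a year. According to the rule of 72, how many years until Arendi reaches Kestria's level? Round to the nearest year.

The growth-rate gap is 6.5% − 3.6% = 2.9 percentage points.
So the ratio between them halves every 72/2.9 ≈ 24.83 years.
A 9.1 times gap takes log₂(9.1) ≈ 3.19 halvings to close: 3.19 × 24.83 ≈ 79 years.

about 79 years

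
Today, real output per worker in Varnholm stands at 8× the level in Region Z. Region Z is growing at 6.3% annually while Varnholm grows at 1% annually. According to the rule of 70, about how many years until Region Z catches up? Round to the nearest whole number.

approximately 40 years

The growth-rate gap is 6.3% − 1% = 5.3 percentage points.
So the ratio between them halves every 70/5.3 ≈ 13.21 years.
An 8× gap closes after 3 halvings: 3 × 13.21 ≈ 40 years.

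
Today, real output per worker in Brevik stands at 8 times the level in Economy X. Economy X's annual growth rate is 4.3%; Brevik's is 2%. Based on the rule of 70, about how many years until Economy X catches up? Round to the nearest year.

approximately 91 years

What matters is the difference: 2.3 pp.
Rule of 70 on the gap: the ratio halves every 70/2.3 ≈ 30.43 years.
An 8 times gap closes after 3 halvings: 3 × 30.43 ≈ 91 years.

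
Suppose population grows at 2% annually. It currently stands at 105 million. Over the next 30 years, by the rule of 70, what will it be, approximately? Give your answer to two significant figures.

It doubles every 70/2 ≈ 35.00 years, so 30 years is 0.86 doublings.
2^0.86 ≈ 1.82; 105 × 1.82 ≈ 190 million.

190 million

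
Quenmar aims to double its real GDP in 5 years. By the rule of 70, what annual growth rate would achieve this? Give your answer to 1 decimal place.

approximately 14.0%

70 / 5 ≈ 14.00, so about 14.0% annually.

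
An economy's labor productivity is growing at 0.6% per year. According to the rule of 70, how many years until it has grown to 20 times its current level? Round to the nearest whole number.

At 0.6% it doubles every 70/0.6 ≈ 116.67 years.
20× is log₂ 20 ≈ 4.32 doublings, so ≈ 4.32 × 116.67 = 504 years.

about 504 years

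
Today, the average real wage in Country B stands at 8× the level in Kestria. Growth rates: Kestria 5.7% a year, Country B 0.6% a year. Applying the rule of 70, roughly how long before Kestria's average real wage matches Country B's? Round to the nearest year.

Kestria gains on Country B at 5.7% − 0.6% = 5.1 points a year.
At that relative rate the gap halves every 70/5.1 ≈ 13.73 years.
An 8× gap closes after 3 halvings: 3 × 13.73 ≈ 41 years.

around 41 years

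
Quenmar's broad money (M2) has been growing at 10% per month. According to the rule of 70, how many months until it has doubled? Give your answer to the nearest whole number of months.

70/10 ≈ 7.00, so it doubles roughly every 7 months.

approximately 7 months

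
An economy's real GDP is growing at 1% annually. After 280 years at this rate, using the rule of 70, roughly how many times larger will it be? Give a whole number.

roughly 16 times

Doubling time ≈ 70/1 = 70.00 years.
280/70.00 ≈ 4 doublings, so about 2^4 = 16×.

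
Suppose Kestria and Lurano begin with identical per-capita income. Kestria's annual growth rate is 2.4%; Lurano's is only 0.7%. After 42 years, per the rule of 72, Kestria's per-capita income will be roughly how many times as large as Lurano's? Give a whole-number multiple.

2 times

Kestria pulls ahead at 1.7 pp per year, so the ratio doubles every 72/1.7 ≈ 42.35 years.
In 42 years that's 0.99 doublings: 2^0.99 ≈ 2.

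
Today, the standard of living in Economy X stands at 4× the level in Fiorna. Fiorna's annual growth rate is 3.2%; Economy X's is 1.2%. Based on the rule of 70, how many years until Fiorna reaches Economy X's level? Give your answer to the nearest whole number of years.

Fiorna gains on Economy X at 3.2% − 1.2% = 2 points a year.
At that relative rate the gap halves every 70/2 ≈ 35.00 years.
A 4× gap closes after 2 halvings: 2 × 35.00 ≈ 70 years.

around 70 years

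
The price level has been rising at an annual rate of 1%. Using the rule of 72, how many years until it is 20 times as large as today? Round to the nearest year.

At 1% it doubles every 72/1 ≈ 72.00 years.
20× is log₂ 20 ≈ 4.32 doublings, so ≈ 4.32 × 72.00 = 311 years.

≈ 311 years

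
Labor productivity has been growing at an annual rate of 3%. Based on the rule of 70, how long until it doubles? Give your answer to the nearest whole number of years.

Doubling time ≈ 70 / 3 = 23.33 years.

23 years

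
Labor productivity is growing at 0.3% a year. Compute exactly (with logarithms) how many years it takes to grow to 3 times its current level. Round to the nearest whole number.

t = ln(3) / ln(1 + 0.003) = 1.0986 / 0.002996 ≈ 366.69.
≈ 367 years.

367 years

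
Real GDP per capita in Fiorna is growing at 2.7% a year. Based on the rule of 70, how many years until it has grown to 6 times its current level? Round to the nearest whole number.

approximately 67 years

Doubling time ≈ 70/2.7 = 25.93 years.
6× is log₂ 6 ≈ 2.58 doublings, so ≈ 2.58 × 25.93 = 67 years.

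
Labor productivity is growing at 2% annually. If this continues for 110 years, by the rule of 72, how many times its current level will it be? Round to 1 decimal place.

≈ 8.3 times

Doubling time ≈ 72/2 = 36.00 years.
110 years / 36.00 ≈ 3.06 doublings → factor 2^3.06 ≈ 8.3.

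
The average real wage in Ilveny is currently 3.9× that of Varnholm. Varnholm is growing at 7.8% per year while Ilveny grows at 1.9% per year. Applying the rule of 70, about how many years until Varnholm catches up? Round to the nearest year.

The growth-rate gap is 7.8% − 1.9% = 5.9 percentage points.
So the ratio between them halves every 70/5.9 ≈ 11.86 years.
A 3.9× gap takes log₂(3.9) ≈ 1.96 halvings to close: 1.96 × 11.86 ≈ 23 years.

roughly 23 years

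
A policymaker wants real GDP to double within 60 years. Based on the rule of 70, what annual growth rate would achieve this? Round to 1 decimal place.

approximately 1.2%

70 / 60 ≈ 1.17, so about 1.2% annually.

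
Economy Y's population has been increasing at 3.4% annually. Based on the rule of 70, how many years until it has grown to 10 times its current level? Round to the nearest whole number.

One doubling takes 70/3.4 = 20.59 years.
10× is log₂ 10 ≈ 3.32 doublings, so ≈ 3.32 × 20.59 = 68 years.

around 68 years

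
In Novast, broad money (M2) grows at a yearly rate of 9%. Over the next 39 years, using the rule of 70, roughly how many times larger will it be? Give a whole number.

70/9 ≈ 7.78 years per doubling.
39 years fits 5 doublings: 2^5 = 32.

roughly 32 times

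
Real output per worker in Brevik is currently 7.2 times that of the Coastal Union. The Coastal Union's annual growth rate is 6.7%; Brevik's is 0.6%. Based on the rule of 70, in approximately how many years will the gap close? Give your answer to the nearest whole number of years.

What matters is the difference: 6.1 pp.
Rule of 70 on the gap: the ratio halves every 70/6.1 ≈ 11.48 years.
A 7.2 times gap takes log₂(7.2) ≈ 2.85 halvings to close: 2.85 × 11.48 ≈ 33 years.

approximately 33 years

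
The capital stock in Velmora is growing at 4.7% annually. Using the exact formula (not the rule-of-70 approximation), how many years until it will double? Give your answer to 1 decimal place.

t = ln(2) / ln(1 + 0.047) = 0.6931 / 0.045929 ≈ 15.09.

15.1 years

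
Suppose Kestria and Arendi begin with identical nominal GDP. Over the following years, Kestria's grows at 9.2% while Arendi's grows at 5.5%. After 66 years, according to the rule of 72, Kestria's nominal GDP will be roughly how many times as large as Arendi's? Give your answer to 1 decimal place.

Rate gap = 9.2% − 5.5% = 3.7 points.
The ratio doubles every 72/3.7 ≈ 19.46 years.
66/19.46 ≈ 3.39 doublings → ratio ≈ 2^3.39 ≈ 10.5.

roughly 10.5 times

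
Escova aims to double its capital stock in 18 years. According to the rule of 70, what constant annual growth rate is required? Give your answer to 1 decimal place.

about 3.9% annually

70 / 18 ≈ 3.89, so about 3.9% annually.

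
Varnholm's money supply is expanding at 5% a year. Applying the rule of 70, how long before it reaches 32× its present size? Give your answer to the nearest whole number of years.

70 years

At 5% it doubles every 70/5 ≈ 14.00 years.
32 = 2^5, so 5 doublings → 70 years.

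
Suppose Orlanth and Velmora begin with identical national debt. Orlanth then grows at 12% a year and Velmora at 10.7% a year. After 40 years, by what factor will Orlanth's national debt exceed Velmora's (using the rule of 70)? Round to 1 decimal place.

Orlanth pulls ahead at 1.3 pp per year, so the ratio doubles every 70/1.3 ≈ 53.85 years.
In 40 years that's 0.74 doublings: 2^0.74 ≈ 1.7.

about 1.7 times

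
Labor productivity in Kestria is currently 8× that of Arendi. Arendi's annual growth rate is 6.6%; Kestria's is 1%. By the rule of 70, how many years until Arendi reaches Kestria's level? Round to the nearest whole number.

The growth-rate gap is 6.6% − 1% = 5.6 percentage points.
So the ratio between them halves every 70/5.6 ≈ 12.50 years.
An 8× gap closes after 3 halvings: 3 × 12.50 ≈ 38 years.

approximately 38 years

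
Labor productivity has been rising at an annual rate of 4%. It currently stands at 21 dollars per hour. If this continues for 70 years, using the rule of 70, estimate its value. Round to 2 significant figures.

approximately 340 dollars per hour

It doubles every 70/4 ≈ 17.50 years, so 70 years is 4.00 doublings.
2^4.00 ≈ 16.00; 21 × 16.00 ≈ 340 dollars per hour.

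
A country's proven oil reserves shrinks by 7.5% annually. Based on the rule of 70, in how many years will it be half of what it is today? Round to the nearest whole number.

roughly 9 years

Halving time ≈ 70 / 7.5 = 9.33 → 9 years.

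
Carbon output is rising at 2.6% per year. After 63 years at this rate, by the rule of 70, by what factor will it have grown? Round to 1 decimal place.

about 5.1 times

Doubles every ≈ 26.92 years (70/2.6).
63 years is 2.34 doublings; 2^2.34 ≈ 5.1×.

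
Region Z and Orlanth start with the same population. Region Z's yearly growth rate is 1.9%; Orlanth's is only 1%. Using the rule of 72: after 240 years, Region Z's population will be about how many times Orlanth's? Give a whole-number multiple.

Region Z pulls ahead at 0.9 pp per year, so the ratio doubles every 72/0.9 ≈ 80.00 years.
In 240 years that's 3.00 doublings: 2^3.00 ≈ 8.

roughly 8 times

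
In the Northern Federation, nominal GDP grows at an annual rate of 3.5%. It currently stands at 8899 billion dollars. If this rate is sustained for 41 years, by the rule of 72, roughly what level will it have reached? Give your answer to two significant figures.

35000 billion dollars

Doubling time ≈ 72/3.5 = 20.57 years.
41 years is 41/20.57 ≈ 1.99 doublings, a factor of 2^1.99 ≈ 3.97.
8899 × 3.97 ≈ 35000 billion dollars.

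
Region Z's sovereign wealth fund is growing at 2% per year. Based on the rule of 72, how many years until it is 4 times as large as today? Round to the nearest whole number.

At 2% it doubles every 72/2 ≈ 36.00 years.
Getting to 4× needs 2 doublings: 2 × 36.00 ≈ 72 years.

around 72 years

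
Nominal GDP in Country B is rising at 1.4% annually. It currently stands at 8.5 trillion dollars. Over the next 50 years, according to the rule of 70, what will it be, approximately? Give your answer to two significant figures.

approximately 17 trillion dollars

It doubles every 70/1.4 ≈ 50.00 years, so 50 years is 1.00 doublings.
2^1.00 ≈ 2.00; 8.5 × 2.00 ≈ 17 trillion dollars.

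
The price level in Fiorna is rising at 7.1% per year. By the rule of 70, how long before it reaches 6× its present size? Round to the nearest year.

around 25 years

One doubling takes 70/7.1 = 9.86 years.
Reaching 6× takes log₂(6) ≈ 2.58 doublings.
2.58 × 9.86 ≈ 25 years.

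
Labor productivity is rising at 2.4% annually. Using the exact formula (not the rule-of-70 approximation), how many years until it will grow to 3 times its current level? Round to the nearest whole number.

46 years

t = ln(3) / ln(1 + 0.024) = 1.0986 / 0.023717 ≈ 46.32.
≈ 46 years.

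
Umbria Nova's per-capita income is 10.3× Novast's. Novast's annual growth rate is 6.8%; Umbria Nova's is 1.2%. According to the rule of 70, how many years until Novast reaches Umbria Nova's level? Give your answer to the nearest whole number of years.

Novast gains on Umbria Nova at 6.8% − 1.2% = 5.6 points a year.
At that relative rate the gap halves every 70/5.6 ≈ 12.50 years.
A 10.3× gap takes log₂(10.3) ≈ 3.36 halvings to close: 3.36 × 12.50 ≈ 42 years.

roughly 42 years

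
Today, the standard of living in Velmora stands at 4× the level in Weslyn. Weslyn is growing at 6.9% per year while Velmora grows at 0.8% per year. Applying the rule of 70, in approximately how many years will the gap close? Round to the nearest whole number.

Weslyn gains on Velmora at 6.9% − 0.8% = 6.1 points a year.
At that relative rate the gap halves every 70/6.1 ≈ 11.48 years.
A 4× gap closes after 2 halvings: 2 × 11.48 ≈ 23 years.

roughly 23 years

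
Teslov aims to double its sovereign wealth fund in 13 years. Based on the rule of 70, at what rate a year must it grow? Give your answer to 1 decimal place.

70 / 13 ≈ 5.38, so about 5.4% a year.

about 5.4%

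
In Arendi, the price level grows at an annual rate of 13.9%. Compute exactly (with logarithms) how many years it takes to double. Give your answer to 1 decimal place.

5.3 years

t = ln(2) / ln(1 + 0.139) = 0.6931 / 0.130151 ≈ 5.33.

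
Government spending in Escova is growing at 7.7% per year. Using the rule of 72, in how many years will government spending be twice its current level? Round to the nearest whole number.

At 7.7%, doubling takes about 72/7.7 = 9.35 years.

around 9 years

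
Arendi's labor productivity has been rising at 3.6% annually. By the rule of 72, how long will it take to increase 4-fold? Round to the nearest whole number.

Doubling time ≈ 72/3.6 = 20.00 years.
4× is 2 doublings, so 2 × 20.00 ≈ 40 years.

approximately 40 years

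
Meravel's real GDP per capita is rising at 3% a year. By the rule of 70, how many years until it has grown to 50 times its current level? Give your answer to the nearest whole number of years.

about 132 years

Doubling time ≈ 70/3 = 23.33 years.
Reaching 50× takes log₂(50) ≈ 5.64 doublings.
5.64 × 23.33 ≈ 132 years.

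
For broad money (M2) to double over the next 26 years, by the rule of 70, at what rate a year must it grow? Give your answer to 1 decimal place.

70 / 26 ≈ 2.69, so about 2.7% a year.

roughly 2.7% a year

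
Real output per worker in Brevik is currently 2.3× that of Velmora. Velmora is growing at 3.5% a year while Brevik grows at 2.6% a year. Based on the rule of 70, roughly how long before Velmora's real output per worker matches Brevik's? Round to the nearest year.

What matters is the difference: 0.9 pp.
Rule of 70 on the gap: the ratio halves every 70/0.9 ≈ 77.78 years.
A 2.3× gap takes log₂(2.3) ≈ 1.20 halvings to close: 1.20 × 77.78 ≈ 93 years.

approximately 93 years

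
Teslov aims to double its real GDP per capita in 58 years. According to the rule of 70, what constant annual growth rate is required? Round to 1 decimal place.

70 / 58 ≈ 1.21, so about 1.2% annually.

around 1.2% annually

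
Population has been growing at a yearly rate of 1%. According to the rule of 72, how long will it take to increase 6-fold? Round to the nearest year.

approximately 186 years

At 1% it doubles every 72/1 ≈ 72.00 years.
6× is log₂ 6 ≈ 2.58 doublings, so ≈ 2.58 × 72.00 = 186 years.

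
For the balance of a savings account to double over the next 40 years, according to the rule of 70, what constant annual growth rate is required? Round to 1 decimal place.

about 1.8%

70 / 40 ≈ 1.75, so about 1.8% a year.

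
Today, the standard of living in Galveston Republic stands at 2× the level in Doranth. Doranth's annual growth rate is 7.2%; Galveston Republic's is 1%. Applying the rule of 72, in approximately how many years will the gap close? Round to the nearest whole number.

roughly 12 years

The growth-rate gap is 7.2% − 1% = 6.2 percentage points.
So the ratio between them halves every 72/6.2 ≈ 11.61 years.
A 2× gap closes after 1 halving: 1 × 11.61 ≈ 12 years.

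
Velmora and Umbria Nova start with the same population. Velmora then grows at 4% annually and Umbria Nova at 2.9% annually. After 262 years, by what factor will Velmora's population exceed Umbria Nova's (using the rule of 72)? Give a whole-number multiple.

Only the 1.1-point difference matters.
72/1.1 ≈ 65.45 years per doubling of the ratio; 262 years gives 4.00 doublings, so ≈ 16×.

≈ 16 times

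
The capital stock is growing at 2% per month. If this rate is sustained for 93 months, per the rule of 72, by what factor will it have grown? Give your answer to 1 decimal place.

Doubling time ≈ 72/2 = 36.00 months.
93 months / 36.00 ≈ 2.58 doublings → factor 2^2.58 ≈ 6.0.

≈ 6.0 times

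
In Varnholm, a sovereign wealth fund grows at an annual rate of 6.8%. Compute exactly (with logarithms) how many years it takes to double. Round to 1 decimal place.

t = ln(2) / ln(1 + 0.068) = 0.6931 / 0.065788 ≈ 10.54.

10.5 years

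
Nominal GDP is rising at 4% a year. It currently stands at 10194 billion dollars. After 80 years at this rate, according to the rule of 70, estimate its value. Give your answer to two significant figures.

Doubling time ≈ 70/4 = 17.50 years.
80 years is 80/17.50 ≈ 4.57 doublings, a factor of 2^4.57 ≈ 23.75.
10194 × 23.75 ≈ 240000 billion dollars.

around 240000 billion dollars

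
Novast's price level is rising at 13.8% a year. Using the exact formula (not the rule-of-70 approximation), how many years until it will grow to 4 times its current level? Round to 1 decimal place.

10.7 years

t = ln(4) / ln(1 + 0.138) = 1.3863 / 0.129272 ≈ 10.72.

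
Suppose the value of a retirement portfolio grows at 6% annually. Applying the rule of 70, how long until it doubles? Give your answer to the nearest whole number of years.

approximately 12 years

At 6%, doubling takes about 70/6 = 11.67 years.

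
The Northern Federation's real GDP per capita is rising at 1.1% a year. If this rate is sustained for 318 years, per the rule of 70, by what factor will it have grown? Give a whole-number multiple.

At 1.1% one doubling takes ≈ 63.64 years; 318 years is 5 of them, so ×32.

about 32 times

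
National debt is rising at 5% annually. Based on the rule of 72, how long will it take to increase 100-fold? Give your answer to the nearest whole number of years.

roughly 96 years

At 5% it doubles every 72/5 ≈ 14.40 years.
Reaching 100× takes log₂(100) ≈ 6.64 doublings.
6.64 × 14.40 ≈ 96 years.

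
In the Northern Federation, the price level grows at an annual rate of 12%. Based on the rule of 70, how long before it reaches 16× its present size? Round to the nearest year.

≈ 23 years

One doubling takes 70/12 = 5.83 years.
Getting to 16× needs 4 doublings: 4 × 5.83 ≈ 23 years.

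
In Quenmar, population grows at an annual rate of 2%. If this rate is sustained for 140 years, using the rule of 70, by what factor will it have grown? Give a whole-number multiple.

At 2% one doubling takes ≈ 35.00 years; 140 years is 4 of them, so ×16.

≈ 16 times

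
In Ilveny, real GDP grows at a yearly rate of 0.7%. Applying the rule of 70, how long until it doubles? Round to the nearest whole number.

Doubling time ≈ 70 / 0.7 = 100.00 years.

about 100 years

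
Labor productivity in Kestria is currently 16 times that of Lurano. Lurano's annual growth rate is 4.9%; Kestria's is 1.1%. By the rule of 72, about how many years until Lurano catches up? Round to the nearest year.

Lurano gains on Kestria at 4.9% − 1.1% = 3.8 points a year.
At that relative rate the gap halves every 72/3.8 ≈ 18.95 years.
A 16 times gap closes after 4 halvings: 4 × 18.95 ≈ 76 years.

about 76 years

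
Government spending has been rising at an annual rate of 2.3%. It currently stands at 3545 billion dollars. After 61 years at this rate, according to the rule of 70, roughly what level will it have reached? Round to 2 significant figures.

It doubles every 70/2.3 ≈ 30.43 years, so 61 years is 2.00 doublings.
2^2.00 ≈ 4.00; 3545 × 4.00 ≈ 14000 billion dollars.

14000 billion dollars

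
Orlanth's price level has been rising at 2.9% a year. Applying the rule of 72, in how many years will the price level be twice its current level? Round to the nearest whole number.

approximately 25 years

At 2.9%, doubling takes about 72/2.9 = 24.83 years.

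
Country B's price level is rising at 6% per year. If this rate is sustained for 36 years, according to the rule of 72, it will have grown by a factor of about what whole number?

At 6% one doubling takes ≈ 12.00 years; 36 years is 3 of them, so ×8.

≈ 8 times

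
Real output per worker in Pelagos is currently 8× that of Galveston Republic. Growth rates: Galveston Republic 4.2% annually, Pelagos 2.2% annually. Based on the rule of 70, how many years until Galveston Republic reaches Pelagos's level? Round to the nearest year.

about 105 years

Galveston Republic gains on Pelagos at 4.2% − 2.2% = 2 points a year.
At that relative rate the gap halves every 70/2 ≈ 35.00 years.
An 8× gap closes after 3 halvings: 3 × 35.00 ≈ 105 years.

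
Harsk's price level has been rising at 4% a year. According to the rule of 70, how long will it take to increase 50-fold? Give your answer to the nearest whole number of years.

around 99 years

Doubling time ≈ 70/4 = 17.50 years.
Reaching 50× takes log₂(50) ≈ 5.64 doublings.
5.64 × 17.50 ≈ 99 years.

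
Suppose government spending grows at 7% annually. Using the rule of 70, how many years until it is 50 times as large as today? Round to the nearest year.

approximately 56 years

At 7% it doubles every 70/7 ≈ 10.00 years.
Reaching 50× takes log₂(50) ≈ 5.64 doublings.
5.64 × 10.00 ≈ 56 years.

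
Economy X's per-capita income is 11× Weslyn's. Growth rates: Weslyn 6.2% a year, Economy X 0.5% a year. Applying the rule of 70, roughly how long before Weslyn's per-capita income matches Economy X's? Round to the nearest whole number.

about 42 years

What matters is the difference: 5.7 pp.
Rule of 70 on the gap: the ratio halves every 70/5.7 ≈ 12.28 years.
An 11× gap takes log₂(11) ≈ 3.46 halvings to close: 3.46 × 12.28 ≈ 42 years.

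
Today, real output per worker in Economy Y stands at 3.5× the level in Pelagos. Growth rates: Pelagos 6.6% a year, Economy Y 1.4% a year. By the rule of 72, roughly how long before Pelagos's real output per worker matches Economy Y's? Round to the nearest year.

≈ 25 years

The growth-rate gap is 6.6% − 1.4% = 5.2 percentage points.
So the ratio between them halves every 72/5.2 ≈ 13.85 years.
A 3.5× gap takes log₂(3.5) ≈ 1.81 halvings to close: 1.81 × 13.85 ≈ 25 years.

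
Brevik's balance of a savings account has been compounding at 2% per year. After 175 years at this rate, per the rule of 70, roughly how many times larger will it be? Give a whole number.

70/2 ≈ 35.00 years per doubling.
175 years fits 5 doublings: 2^5 = 32.

about 32 times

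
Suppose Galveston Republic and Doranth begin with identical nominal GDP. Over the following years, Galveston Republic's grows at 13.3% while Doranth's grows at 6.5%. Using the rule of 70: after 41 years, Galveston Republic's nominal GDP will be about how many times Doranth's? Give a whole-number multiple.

≈ 16 times

Rate gap = 13.3% − 6.5% = 6.8 points.
The ratio doubles every 70/6.8 ≈ 10.29 years.
41/10.29 ≈ 3.98 doublings → ratio ≈ 2^3.98 ≈ 16.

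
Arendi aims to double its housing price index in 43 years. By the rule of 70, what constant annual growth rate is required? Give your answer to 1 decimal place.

1.6%

70 / 43 ≈ 1.63, so about 1.6% a year.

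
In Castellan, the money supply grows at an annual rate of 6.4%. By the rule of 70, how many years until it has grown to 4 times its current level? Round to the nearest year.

Doubling time ≈ 70/6.4 = 10.94 years.
4 = 2^2, so 2 doublings → 22 years.

roughly 22 years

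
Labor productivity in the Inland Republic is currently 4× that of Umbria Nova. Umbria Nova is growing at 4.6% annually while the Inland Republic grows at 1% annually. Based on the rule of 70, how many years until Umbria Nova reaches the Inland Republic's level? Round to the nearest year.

≈ 39 years

The growth-rate gap is 4.6% − 1% = 3.6 percentage points.
So the ratio between them halves every 70/3.6 ≈ 19.44 years.
A 4× gap closes after 2 halvings: 2 × 19.44 ≈ 39 years.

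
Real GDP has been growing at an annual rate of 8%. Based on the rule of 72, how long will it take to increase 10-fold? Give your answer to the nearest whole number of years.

30 years

At 8% it doubles every 72/8 ≈ 9.00 years.
10× is log₂ 10 ≈ 3.32 doublings, so ≈ 3.32 × 9.00 = 30 years.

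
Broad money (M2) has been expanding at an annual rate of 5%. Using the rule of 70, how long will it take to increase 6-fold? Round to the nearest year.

around 36 years

One doubling takes 70/5 = 14.00 years.
6× is log₂ 6 ≈ 2.58 doublings, so ≈ 2.58 × 14.00 = 36 years.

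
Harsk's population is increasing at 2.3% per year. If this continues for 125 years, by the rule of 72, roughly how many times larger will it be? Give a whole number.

Doubling time ≈ 72/2.3 = 31.30 years.
125/31.30 ≈ 4 doublings, so about 2^4 = 16×.

about 16 times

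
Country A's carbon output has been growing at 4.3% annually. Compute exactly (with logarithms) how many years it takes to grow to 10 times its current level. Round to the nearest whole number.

55 years

t = ln(10) / ln(1 + 0.043) = 2.3026 / 0.042101 ≈ 54.69.
≈ 55 years.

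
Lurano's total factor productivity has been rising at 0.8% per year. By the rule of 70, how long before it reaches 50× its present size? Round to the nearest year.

Doubling time ≈ 70/0.8 = 87.50 years.
Reaching 50× takes log₂(50) ≈ 5.64 doublings.
5.64 × 87.50 ≈ 494 years.

≈ 494 years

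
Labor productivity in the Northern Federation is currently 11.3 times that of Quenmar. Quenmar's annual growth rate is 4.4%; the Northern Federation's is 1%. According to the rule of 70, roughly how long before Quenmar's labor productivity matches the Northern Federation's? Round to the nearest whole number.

≈ 72 years

What matters is the difference: 3.4 pp.
Rule of 70 on the gap: the ratio halves every 70/3.4 ≈ 20.59 years.
An 11.3 times gap takes log₂(11.3) ≈ 3.50 halvings to close: 3.50 × 20.59 ≈ 72 years.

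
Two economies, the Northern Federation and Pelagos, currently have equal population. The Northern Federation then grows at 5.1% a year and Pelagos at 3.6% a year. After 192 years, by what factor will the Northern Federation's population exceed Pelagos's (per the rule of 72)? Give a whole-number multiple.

approximately 16 times

Rate gap = 5.1% − 3.6% = 1.5 points.
The ratio doubles every 72/1.5 ≈ 48.00 years.
192/48.00 ≈ 4.00 doublings → ratio ≈ 2^4.00 ≈ 16.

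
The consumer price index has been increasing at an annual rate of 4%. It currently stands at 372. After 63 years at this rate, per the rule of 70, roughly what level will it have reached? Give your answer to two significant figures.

It doubles every 70/4 ≈ 17.50 years, so 63 years is 3.60 doublings.
2^3.60 ≈ 12.13; 372 × 12.13 ≈ 4500.

≈ 4500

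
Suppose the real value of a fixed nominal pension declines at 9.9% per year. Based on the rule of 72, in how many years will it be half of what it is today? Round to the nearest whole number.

The rule works in reverse for decay: 72/9.9 ≈ 7.27 years to halve.

≈ 7 years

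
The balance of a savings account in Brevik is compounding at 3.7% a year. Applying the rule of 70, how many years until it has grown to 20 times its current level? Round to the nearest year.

about 82 years

One doubling takes 70/3.7 = 18.92 years.
20× is log₂ 20 ≈ 4.32 doublings, so ≈ 4.32 × 18.92 = 82 years.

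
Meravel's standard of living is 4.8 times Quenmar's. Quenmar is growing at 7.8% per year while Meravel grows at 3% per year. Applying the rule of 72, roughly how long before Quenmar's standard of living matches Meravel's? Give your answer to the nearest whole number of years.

Quenmar gains on Meravel at 7.8% − 3% = 4.8 points a year.
At that relative rate the gap halves every 72/4.8 ≈ 15.00 years.
A 4.8 times gap takes log₂(4.8) ≈ 2.26 halvings to close: 2.26 × 15.00 ≈ 34 years.

≈ 34 years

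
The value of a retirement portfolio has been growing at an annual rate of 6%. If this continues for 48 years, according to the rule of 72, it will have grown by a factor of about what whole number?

72/6 ≈ 12.00 years per doubling.
48 years fits 4 doublings: 2^4 = 16.

roughly 16 times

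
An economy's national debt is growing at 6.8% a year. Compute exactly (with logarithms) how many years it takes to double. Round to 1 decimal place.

10.5 years

t = ln(2) / ln(1 + 0.068) = 0.6931 / 0.065788 ≈ 10.54.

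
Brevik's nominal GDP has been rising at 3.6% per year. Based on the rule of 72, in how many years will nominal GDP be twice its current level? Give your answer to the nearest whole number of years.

20 years

Doubling time ≈ 72 / 3.6 = 20.00 years.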